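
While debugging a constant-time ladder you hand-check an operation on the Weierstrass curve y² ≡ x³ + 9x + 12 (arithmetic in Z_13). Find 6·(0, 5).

Write G = (0, 5).
Double-and-add on 6 = (110)₂. Start with G = (0, 5) for the leading 1-bit.
double: tangent at (0, 5): λ = (3·0² + 9)/(2·5) ≡ 9/10. 10⁻¹ ≡ 4 (mod 13), so λ ≡ 9·4 ≡ 10.
  x = λ² - 0 - 0 = 100 - 0 ≡ 9; y = λ·(0 - 9) - 5 ≡ 9. → (9, 9)
add G: (9, 9) + (0, 5). λ = (5 - 9)/(0 - 9) ≡ 9/4 mod 13. 4⁻¹ ≡ 10 (mod 13), so λ ≡ 12.
  x = λ² - 9 - 0 = 144 - 9 ≡ 5; y = λ·(9 - 5) - 9 ≡ 0. → (5, 0)
double: (5, 0) + (5, 0): same x and y₁ ≡ -y₂, so the sum is the point at infinity.

O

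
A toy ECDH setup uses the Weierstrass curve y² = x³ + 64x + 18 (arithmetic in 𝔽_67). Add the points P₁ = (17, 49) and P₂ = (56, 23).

(54, 65)

(17, 49) + (56, 23). λ = (23 - 49)/(56 - 17) ≡ 41/39 mod 67. 39⁻¹ ≡ 55 (mod 67), so λ ≡ 44.
  x = λ² - 17 - 56 = 1936 - 73 ≡ 54; y = λ·(17 - 54) - 49 ≡ 65. → (54, 65)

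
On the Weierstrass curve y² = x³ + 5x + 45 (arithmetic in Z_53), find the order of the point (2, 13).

2P: tangent at (2, 13): λ = (3·2² + 5)/(2·13) ≡ 17/26. 26⁻¹ ≡ 51 (mod 53) since 26·51 = 1326 ≡ 1, so λ ≡ 17·51 ≡ 19.
  x = λ² - 2 - 2 = 361 - 4 ≡ 39; y = λ·(2 - 39) - 13 ≡ 26. → (39, 26)
3P: (39, 26) + (2, 13). λ = (13 - 26)/(2 - 39) ≡ 40/16 mod 53. 16⁻¹ ≡ 10 (mod 53), so λ ≡ 29.
  x = λ² - 39 - 2 = 841 - 41 ≡ 5; y = λ·(39 - 5) - 26 ≡ 6. → (5, 6)
4P: (5, 6) + (2, 13). λ = (13 - 6)/(2 - 5) ≡ 7/50 mod 53. 50⁻¹ ≡ 35 (mod 53), so λ ≡ 33.
  x = λ² - 5 - 2 = 1089 - 7 ≡ 22; y = λ·(5 - 22) - 6 ≡ 16. → (22, 16)
5P: (22, 16) + (2, 13). λ = (13 - 16)/(2 - 22) ≡ 50/33 mod 53. 33⁻¹ ≡ 45 (mod 53), so λ ≡ 24.
  x = λ² - 22 - 2 = 576 - 24 ≡ 22; y = λ·(22 - 22) - 16 ≡ 37. → (22, 37)
6P: (22, 37) + (2, 13). λ = (13 - 37)/(2 - 22) ≡ 29/33 mod 53. 33⁻¹ ≡ 45 (mod 53) since 33·45 = 1485 ≡ 1, so λ ≡ 33.
  x = λ² - 22 - 2 = 1089 - 24 ≡ 5; y = λ·(22 - 5) - 37 ≡ 47. → (5, 47)
7P: (5, 47) + (2, 13). λ = (13 - 47)/(2 - 5) ≡ 19/50 mod 53. 50⁻¹ ≡ 35 (mod 53), so λ ≡ 29.
  x = λ² - 5 - 2 = 841 - 7 ≡ 39; y = λ·(5 - 39) - 47 ≡ 27. → (39, 27)
8P: (39, 27) + (2, 13). λ = (13 - 27)/(2 - 39) ≡ 39/16 mod 53. 16⁻¹ ≡ 10 (mod 53), so λ ≡ 19.
  x = λ² - 39 - 2 = 361 - 41 ≡ 2; y = λ·(39 - 2) - 27 ≡ 40. → (2, 40)
9P: (2, 40) + (2, 13): same x and y₁ ≡ -y₂, so the sum is 𝒪.
9P = 𝒪, so the order is 9.

9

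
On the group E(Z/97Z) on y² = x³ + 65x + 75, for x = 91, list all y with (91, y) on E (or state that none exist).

x³ + 65x + 75 = 759561 ≡ 51 (mod 97).
51 is a non-residue mod 97; no y exists.

none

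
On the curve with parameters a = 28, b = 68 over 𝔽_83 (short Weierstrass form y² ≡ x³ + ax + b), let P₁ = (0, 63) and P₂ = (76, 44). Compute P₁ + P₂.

(33, 49)

(0, 63) + (76, 44). λ = (44 - 63)/(76 - 0) ≡ 64/76 mod 83. 76⁻¹ ≡ 71 (mod 83), so λ ≡ 62.
  x = λ² - 0 - 76 = 3844 - 76 ≡ 33; y = λ·(0 - 33) - 63 ≡ 49. → (33, 49)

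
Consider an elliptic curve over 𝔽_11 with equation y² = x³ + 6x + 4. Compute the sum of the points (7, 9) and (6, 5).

(7, 9) + (6, 5). λ = (5 - 9)/(6 - 7) ≡ 7/10 mod 11. 10⁻¹ ≡ 10 (mod 11) since 10·10 = 100 ≡ 1, so λ ≡ 4.
  x = λ² - 7 - 6 = 16 - 13 ≡ 3; y = λ·(7 - 3) - 9 ≡ 7. → (3, 7)

(3, 7)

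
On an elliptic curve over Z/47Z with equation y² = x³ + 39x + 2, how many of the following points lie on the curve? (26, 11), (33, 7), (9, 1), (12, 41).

4

(26, 11): 11² ≡ 27, rhs ≡ 27 → on.
(33, 7): 7² ≡ 2, rhs ≡ 2 → on.
(9, 1): 1² ≡ 1, rhs ≡ 1 → on.
(12, 41): 41² ≡ 36, rhs ≡ 36 → on.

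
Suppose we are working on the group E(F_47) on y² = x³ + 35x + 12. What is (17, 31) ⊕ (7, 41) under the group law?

(24, 23)

(17, 31) + (7, 41). λ = (41 - 31)/(7 - 17) ≡ 10/37 mod 47. 37⁻¹ ≡ 14 (mod 47) since 37·14 = 518 ≡ 1, so λ ≡ 46.
  x = λ² - 17 - 7 = 2116 - 24 ≡ 24; y = λ·(17 - 24) - 31 ≡ 23. → (24, 23)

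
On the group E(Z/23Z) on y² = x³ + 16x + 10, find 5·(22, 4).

(22, 19)

Write P = (22, 4).
Double-and-add on 5 = (101)₂. Start with P = (22, 4) for the leading 1-bit.
double: tangent at (22, 4): λ = (3·22² + 16)/(2·4) ≡ 19/8. 8⁻¹ ≡ 3 (mod 23) since 8·3 = 24 ≡ 1, so λ ≡ 19·3 ≡ 11.
  x = λ² - 22 - 22 = 121 - 44 ≡ 8; y = λ·(22 - 8) - 4 ≡ 12. → (8, 12)
double: tangent at (8, 12): λ = (3·8² + 16)/(2·12) ≡ 1/1. 1⁻¹ ≡ 1 (mod 23), so λ ≡ 1·1 ≡ 1.
  x = λ² - 8 - 8 = 1 - 16 ≡ 8; y = λ·(8 - 8) - 12 ≡ 11. → (8, 11)
add P: (8, 11) + (22, 4). λ = (4 - 11)/(22 - 8) ≡ 16/14 mod 23. 14⁻¹ ≡ 5 (mod 23) since 14·5 = 70 ≡ 1, so λ ≡ 11.
  x = λ² - 8 - 22 = 121 - 30 ≡ 22; y = λ·(8 - 22) - 11 ≡ 19. → (22, 19)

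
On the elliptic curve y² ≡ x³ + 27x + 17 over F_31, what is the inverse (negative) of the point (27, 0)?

-(27, 0) = (27, -0 mod 31) = (27, 0).

(27, 0)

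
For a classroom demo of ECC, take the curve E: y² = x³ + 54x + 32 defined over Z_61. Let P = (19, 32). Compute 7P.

(25, 7)

Double-and-add on 7 = (111)₂. Start with P = (19, 32) for the leading 1-bit.
double: tangent at (19, 32): λ = (3·19² + 54)/(2·32) ≡ 39/3. 3⁻¹ ≡ 41 (mod 61), so λ ≡ 39·41 ≡ 13.
  x = λ² - 19 - 19 = 169 - 38 ≡ 9; y = λ·(19 - 9) - 32 ≡ 37. → (9, 37)
add P: (9, 37) + (19, 32). λ = (32 - 37)/(19 - 9) ≡ 56/10 mod 61. 10⁻¹ ≡ 55 (mod 61), so λ ≡ 30.
  x = λ² - 9 - 19 = 900 - 28 ≡ 18; y = λ·(9 - 18) - 37 ≡ 59. → (18, 59)
double: tangent at (18, 59): λ = (3·18² + 54)/(2·59) ≡ 50/57. 57⁻¹ ≡ 15 (mod 61), so λ ≡ 50·15 ≡ 18.
  x = λ² - 18 - 18 = 324 - 36 ≡ 44; y = λ·(18 - 44) - 59 ≡ 22. → (44, 22)
add P: (44, 22) + (19, 32). λ = (32 - 22)/(19 - 44) ≡ 10/36 mod 61. 36⁻¹ ≡ 39 (mod 61), so λ ≡ 24.
  x = λ² - 44 - 19 = 576 - 63 ≡ 25; y = λ·(44 - 25) - 22 ≡ 7. → (25, 7)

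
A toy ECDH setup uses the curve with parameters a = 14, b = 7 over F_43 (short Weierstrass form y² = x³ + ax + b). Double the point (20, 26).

tangent at (20, 26): λ = (3·20² + 14)/(2·26) ≡ 10/9. 9⁻¹ ≡ 24 (mod 43) since 9·24 = 216 ≡ 1, so λ ≡ 10·24 ≡ 25.
  x = λ² - 20 - 20 = 625 - 40 ≡ 26; y = λ·(20 - 26) - 26 ≡ 39. → (26, 39)

(26, 39)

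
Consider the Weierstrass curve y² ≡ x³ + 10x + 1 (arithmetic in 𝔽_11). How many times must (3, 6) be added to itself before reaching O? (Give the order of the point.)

5

2P: tangent at (3, 6): λ = (3·3² + 10)/(2·6) ≡ 4/1. 1⁻¹ ≡ 1 (mod 11), so λ ≡ 4·1 ≡ 4.
  x = λ² - 3 - 3 = 16 - 6 ≡ 10; y = λ·(3 - 10) - 6 ≡ 10. → (10, 10)
3P: (10, 10) + (3, 6). λ = (6 - 10)/(3 - 10) ≡ 7/4 mod 11. 4⁻¹ ≡ 3 (mod 11) since 4·3 = 12 ≡ 1, so λ ≡ 10.
  x = λ² - 10 - 3 = 100 - 13 ≡ 10; y = λ·(10 - 10) - 10 ≡ 1. → (10, 1)
4P: (10, 1) + (3, 6). λ = (6 - 1)/(3 - 10) ≡ 5/4 mod 11. 4⁻¹ ≡ 3 (mod 11), so λ ≡ 4.
  x = λ² - 10 - 3 = 16 - 13 ≡ 3; y = λ·(10 - 3) - 1 ≡ 5. → (3, 5)
5P: (3, 5) + (3, 6): same x and y₁ ≡ -y₂, so the sum is O.
5P = O, so the order is 5.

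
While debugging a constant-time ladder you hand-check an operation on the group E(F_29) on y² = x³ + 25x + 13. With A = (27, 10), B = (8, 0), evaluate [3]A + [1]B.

(7, 26)

First 3A:
Repeated addition: build up to 3A.
2A: tangent at (27, 10): λ = (3·27² + 25)/(2·10) ≡ 8/20. 20⁻¹ ≡ 16 (mod 29) since 20·16 = 320 ≡ 1, so λ ≡ 8·16 ≡ 12.
  x = λ² - 27 - 27 = 144 - 54 ≡ 3; y = λ·(27 - 3) - 10 ≡ 17. → (3, 17)
3A: (3, 17) + (27, 10). λ = (10 - 17)/(27 - 3) ≡ 22/24 mod 29. 24⁻¹ ≡ 23 (mod 29) since 24·23 = 552 ≡ 1, so λ ≡ 13.
  x = λ² - 3 - 27 = 169 - 30 ≡ 23; y = λ·(3 - 23) - 17 ≡ 13. → (23, 13)
3A = (23, 13).
Finally 3A + B:
(23, 13) + (8, 0). λ = (0 - 13)/(8 - 23) ≡ 16/14 mod 29. 14⁻¹ ≡ 27 (mod 29) since 14·27 = 378 ≡ 1, so λ ≡ 26.
  x = λ² - 23 - 8 = 676 - 31 ≡ 7; y = λ·(23 - 7) - 13 ≡ 26. → (7, 26)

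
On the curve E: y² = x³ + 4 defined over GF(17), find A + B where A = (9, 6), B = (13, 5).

(9, 6) + (13, 5). λ = (5 - 6)/(13 - 9) ≡ 16/4 mod 17. 4⁻¹ ≡ 13 (mod 17) since 4·13 = 52 ≡ 1, so λ ≡ 4.
  x = λ² - 9 - 13 = 16 - 22 ≡ 11; y = λ·(9 - 11) - 6 ≡ 3. → (11, 3)

(11, 3)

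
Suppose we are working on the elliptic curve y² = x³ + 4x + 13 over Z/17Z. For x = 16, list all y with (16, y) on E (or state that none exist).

5, 12

x³ + 4x + 13 = 4173 ≡ 8 (mod 17).
Square roots of 8 mod 17: 5 and 12 (since 5² = 25 ≡ 8).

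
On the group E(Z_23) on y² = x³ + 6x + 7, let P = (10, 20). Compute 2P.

(5, 1)

tangent at (10, 20): λ = (3·10² + 6)/(2·20) ≡ 7/17. 17⁻¹ ≡ 19 (mod 23), so λ ≡ 7·19 ≡ 18.
  x = λ² - 10 - 10 = 324 - 20 ≡ 5; y = λ·(10 - 5) - 20 ≡ 1. → (5, 1)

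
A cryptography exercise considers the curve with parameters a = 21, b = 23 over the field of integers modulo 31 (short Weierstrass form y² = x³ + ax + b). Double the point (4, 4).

(1, 18)

tangent at (4, 4): λ = (3·4² + 21)/(2·4) ≡ 7/8. 8⁻¹ ≡ 4 (mod 31), so λ ≡ 7·4 ≡ 28.
  x = λ² - 4 - 4 = 784 - 8 ≡ 1; y = λ·(4 - 1) - 4 ≡ 18. → (1, 18)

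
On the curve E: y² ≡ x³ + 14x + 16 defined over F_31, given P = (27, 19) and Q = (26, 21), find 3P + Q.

(24, 28)

First 3P:
Repeated addition: build up to 3P.
2P: tangent at (27, 19): λ = (3·27² + 14)/(2·19) ≡ 0/7. 7⁻¹ ≡ 9 (mod 31), so λ ≡ 0·9 ≡ 0.
  x = λ² - 27 - 27 = 0 - 54 ≡ 8; y = λ·(27 - 8) - 19 ≡ 12. → (8, 12)
3P: (8, 12) + (27, 19). λ = (19 - 12)/(27 - 8) ≡ 7/19 mod 31. 19⁻¹ ≡ 18 (mod 31), so λ ≡ 2.
  x = λ² - 8 - 27 = 4 - 35 ≡ 0; y = λ·(8 - 0) - 12 ≡ 4. → (0, 4)
3P = (0, 4).
Finally 3P + Q:
(0, 4) + (26, 21). λ = (21 - 4)/(26 - 0) ≡ 17/26 mod 31. 26⁻¹ ≡ 6 (mod 31), so λ ≡ 9.
  x = λ² - 0 - 26 = 81 - 26 ≡ 24; y = λ·(0 - 24) - 4 ≡ 28. → (24, 28)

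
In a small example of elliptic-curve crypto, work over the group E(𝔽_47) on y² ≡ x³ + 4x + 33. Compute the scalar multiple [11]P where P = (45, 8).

Repeated addition: build up to 11P.
2P: tangent at (45, 8): λ = (3·45² + 4)/(2·8) ≡ 16/16. 16⁻¹ ≡ 3 (mod 47) since 16·3 = 48 ≡ 1, so λ ≡ 16·3 ≡ 1.
  x = λ² - 45 - 45 = 1 - 90 ≡ 5; y = λ·(45 - 5) - 8 ≡ 32. → (5, 32)
3P: (5, 32) + (45, 8). λ = (8 - 32)/(45 - 5) ≡ 23/40 mod 47. 40⁻¹ ≡ 20 (mod 47), so λ ≡ 37.
  x = λ² - 5 - 45 = 1369 - 50 ≡ 3; y = λ·(5 - 3) - 32 ≡ 42. → (3, 42)
4P: (3, 42) + (45, 8). λ = (8 - 42)/(45 - 3) ≡ 13/42 mod 47. 42⁻¹ ≡ 28 (mod 47), so λ ≡ 35.
  x = λ² - 3 - 45 = 1225 - 48 ≡ 2; y = λ·(3 - 2) - 42 ≡ 40. → (2, 40)
5P: (2, 40) + (45, 8). λ = (8 - 40)/(45 - 2) ≡ 15/43 mod 47. 43⁻¹ ≡ 35 (mod 47) since 43·35 = 1505 ≡ 1, so λ ≡ 8.
  x = λ² - 2 - 45 = 64 - 47 ≡ 17; y = λ·(2 - 17) - 40 ≡ 28. → (17, 28)
6P: (17, 28) + (45, 8). λ = (8 - 28)/(45 - 17) ≡ 27/28 mod 47. 28⁻¹ ≡ 42 (mod 47), so λ ≡ 6.
  x = λ² - 17 - 45 = 36 - 62 ≡ 21; y = λ·(17 - 21) - 28 ≡ 42. → (21, 42)
7P: (21, 42) + (45, 8). λ = (8 - 42)/(45 - 21) ≡ 13/24 mod 47. 24⁻¹ ≡ 2 (mod 47), so λ ≡ 26.
  x = λ² - 21 - 45 = 676 - 66 ≡ 46; y = λ·(21 - 46) - 42 ≡ 13. → (46, 13)
8P: (46, 13) + (45, 8). λ = (8 - 13)/(45 - 46) ≡ 42/46 mod 47. 46⁻¹ ≡ 46 (mod 47) since 46·46 = 2116 ≡ 1, so λ ≡ 5.
  x = λ² - 46 - 45 = 25 - 91 ≡ 28; y = λ·(46 - 28) - 13 ≡ 30. → (28, 30)
9P: (28, 30) + (45, 8). λ = (8 - 30)/(45 - 28) ≡ 25/17 mod 47. 17⁻¹ ≡ 36 (mod 47), so λ ≡ 7.
  x = λ² - 28 - 45 = 49 - 73 ≡ 23; y = λ·(28 - 23) - 30 ≡ 5. → (23, 5)
10P: (23, 5) + (45, 8). λ = (8 - 5)/(45 - 23) ≡ 3/22 mod 47. 22⁻¹ ≡ 15 (mod 47) since 22·15 = 330 ≡ 1, so λ ≡ 45.
  x = λ² - 23 - 45 = 2025 - 68 ≡ 30; y = λ·(23 - 30) - 5 ≡ 9. → (30, 9)
11P: (30, 9) + (45, 8). λ = (8 - 9)/(45 - 30) ≡ 46/15 mod 47. 15⁻¹ ≡ 22 (mod 47), so λ ≡ 25.
  x = λ² - 30 - 45 = 625 - 75 ≡ 33; y = λ·(30 - 33) - 9 ≡ 10. → (33, 10)

(33, 10)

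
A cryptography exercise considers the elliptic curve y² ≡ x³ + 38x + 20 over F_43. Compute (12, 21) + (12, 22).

O

The two points share x = 12 and their y-coordinates satisfy 21 + 22 ≡ 0 (mod 43), so they are inverses. Their sum is 𝒪.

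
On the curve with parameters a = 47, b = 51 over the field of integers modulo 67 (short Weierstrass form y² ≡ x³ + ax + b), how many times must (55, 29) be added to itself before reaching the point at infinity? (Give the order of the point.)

2P: tangent at (55, 29): λ = (3·55² + 47)/(2·29) ≡ 10/58. 58⁻¹ ≡ 52 (mod 67), so λ ≡ 10·52 ≡ 51.
  x = λ² - 55 - 55 = 2601 - 110 ≡ 12; y = λ·(55 - 12) - 29 ≡ 20. → (12, 20)
3P: (12, 20) + (55, 29). λ = (29 - 20)/(55 - 12) ≡ 9/43 mod 67. 43⁻¹ ≡ 53 (mod 67) since 43·53 = 2279 ≡ 1, so λ ≡ 8.
  x = λ² - 12 - 55 = 64 - 67 ≡ 64; y = λ·(12 - 64) - 20 ≡ 33. → (64, 33)
4P: (64, 33) + (55, 29). λ = (29 - 33)/(55 - 64) ≡ 63/58 mod 67. 58⁻¹ ≡ 52 (mod 67), so λ ≡ 60.
  x = λ² - 64 - 55 = 3600 - 119 ≡ 64; y = λ·(64 - 64) - 33 ≡ 34. → (64, 34)
5P: (64, 34) + (55, 29). λ = (29 - 34)/(55 - 64) ≡ 62/58 mod 67. 58⁻¹ ≡ 52 (mod 67), so λ ≡ 8.
  x = λ² - 64 - 55 = 64 - 119 ≡ 12; y = λ·(64 - 12) - 34 ≡ 47. → (12, 47)
6P: (12, 47) + (55, 29). λ = (29 - 47)/(55 - 12) ≡ 49/43 mod 67. 43⁻¹ ≡ 53 (mod 67), so λ ≡ 51.
  x = λ² - 12 - 55 = 2601 - 67 ≡ 55; y = λ·(12 - 55) - 47 ≡ 38. → (55, 38)
7P: (55, 38) + (55, 29): same x and y₁ ≡ -y₂, so the sum is the point at infinity.
7P = the point at infinity, so the order is 7.

7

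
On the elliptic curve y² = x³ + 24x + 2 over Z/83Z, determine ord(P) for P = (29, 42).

4

2P: tangent at (29, 42): λ = (3·29² + 24)/(2·42) ≡ 57/1. 1⁻¹ ≡ 1 (mod 83) since 1·1 = 1 ≡ 1, so λ ≡ 57·1 ≡ 57.
  x = λ² - 29 - 29 = 3249 - 58 ≡ 37; y = λ·(29 - 37) - 42 ≡ 0. → (37, 0)
3P: (37, 0) + (29, 42). λ = (42 - 0)/(29 - 37) ≡ 42/75 mod 83. 75⁻¹ ≡ 31 (mod 83) since 75·31 = 2325 ≡ 1, so λ ≡ 57.
  x = λ² - 37 - 29 = 3249 - 66 ≡ 29; y = λ·(37 - 29) - 0 ≡ 41. → (29, 41)
4P: (29, 41) + (29, 42): same x and y₁ ≡ -y₂, so the sum is the point at infinity.
4P = the point at infinity, so the order is 4.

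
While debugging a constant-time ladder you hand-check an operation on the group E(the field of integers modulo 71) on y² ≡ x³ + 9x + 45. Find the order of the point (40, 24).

3

2P: tangent at (40, 24): λ = (3·40² + 9)/(2·24) ≡ 52/48. 48⁻¹ ≡ 37 (mod 71), so λ ≡ 52·37 ≡ 7.
  x = λ² - 40 - 40 = 49 - 80 ≡ 40; y = λ·(40 - 40) - 24 ≡ 47. → (40, 47)
3P: (40, 47) + (40, 24): same x and y₁ ≡ -y₂, so the sum is O.
3P = O, so the order is 3.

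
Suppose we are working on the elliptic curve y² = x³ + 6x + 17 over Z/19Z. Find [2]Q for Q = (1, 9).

(3, 9)

tangent at (1, 9): λ = (3·1² + 6)/(2·9) ≡ 9/18. 18⁻¹ ≡ 18 (mod 19) since 18·18 = 324 ≡ 1, so λ ≡ 9·18 ≡ 10.
  x = λ² - 1 - 1 = 100 - 2 ≡ 3; y = λ·(1 - 3) - 9 ≡ 9. → (3, 9)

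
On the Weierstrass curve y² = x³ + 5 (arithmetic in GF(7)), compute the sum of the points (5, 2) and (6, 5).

(5, 5)

(5, 2) + (6, 5). λ = (5 - 2)/(6 - 5) ≡ 3/1 mod 7. 1⁻¹ ≡ 1 (mod 7) since 1·1 = 1 ≡ 1, so λ ≡ 3.
  x = λ² - 5 - 6 = 9 - 11 ≡ 5; y = λ·(5 - 5) - 2 ≡ 5. → (5, 5)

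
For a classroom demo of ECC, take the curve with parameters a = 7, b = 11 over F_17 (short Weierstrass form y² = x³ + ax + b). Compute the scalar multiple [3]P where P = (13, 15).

Repeated addition: build up to 3P.
2P: tangent at (13, 15): λ = (3·13² + 7)/(2·15) ≡ 4/13. 13⁻¹ ≡ 4 (mod 17) since 13·4 = 52 ≡ 1, so λ ≡ 4·4 ≡ 16.
  x = λ² - 13 - 13 = 256 - 26 ≡ 9; y = λ·(13 - 9) - 15 ≡ 15. → (9, 15)
3P: (9, 15) + (13, 15). λ = (15 - 15)/(13 - 9) ≡ 0/4 mod 17. 4⁻¹ ≡ 13 (mod 17), so λ ≡ 0.
  x = λ² - 9 - 13 = 0 - 22 ≡ 12; y = λ·(9 - 12) - 15 ≡ 2. → (12, 2)

(12, 2)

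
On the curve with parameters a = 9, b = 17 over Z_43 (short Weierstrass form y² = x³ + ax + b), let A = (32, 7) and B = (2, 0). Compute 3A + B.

(5, 12)

First 3A:
Repeated addition: build up to 3A.
2A: tangent at (32, 7): λ = (3·32² + 9)/(2·7) ≡ 28/14. 14⁻¹ ≡ 40 (mod 43), so λ ≡ 28·40 ≡ 2.
  x = λ² - 32 - 32 = 4 - 64 ≡ 26; y = λ·(32 - 26) - 7 ≡ 5. → (26, 5)
3A: (26, 5) + (32, 7). λ = (7 - 5)/(32 - 26) ≡ 2/6 mod 43. 6⁻¹ ≡ 36 (mod 43) since 6·36 = 216 ≡ 1, so λ ≡ 29.
  x = λ² - 26 - 32 = 841 - 58 ≡ 9; y = λ·(26 - 9) - 5 ≡ 15. → (9, 15)
3A = (9, 15).
Finally 3A + B:
(9, 15) + (2, 0). λ = (0 - 15)/(2 - 9) ≡ 28/36 mod 43. 36⁻¹ ≡ 6 (mod 43) since 36·6 = 216 ≡ 1, so λ ≡ 39.
  x = λ² - 9 - 2 = 1521 - 11 ≡ 5; y = λ·(9 - 5) - 15 ≡ 12. → (5, 12)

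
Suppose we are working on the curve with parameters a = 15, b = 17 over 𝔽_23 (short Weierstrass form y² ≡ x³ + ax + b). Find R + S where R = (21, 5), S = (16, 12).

(22, 1)

(21, 5) + (16, 12). λ = (12 - 5)/(16 - 21) ≡ 7/18 mod 23. 18⁻¹ ≡ 9 (mod 23), so λ ≡ 17.
  x = λ² - 21 - 16 = 289 - 37 ≡ 22; y = λ·(21 - 22) - 5 ≡ 1. → (22, 1)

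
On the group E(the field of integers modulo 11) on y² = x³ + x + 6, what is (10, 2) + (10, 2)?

(3, 5)

tangent at (10, 2): λ = (3·10² + 1)/(2·2) ≡ 4/4. 4⁻¹ ≡ 3 (mod 11), so λ ≡ 4·3 ≡ 1.
  x = λ² - 10 - 10 = 1 - 20 ≡ 3; y = λ·(10 - 3) - 2 ≡ 5. → (3, 5)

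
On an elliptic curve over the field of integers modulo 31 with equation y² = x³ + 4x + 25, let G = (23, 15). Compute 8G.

(23, 16)

Double-and-add on 8 = (1000)₂. Start with G = (23, 15) for the leading 1-bit.
double: tangent at (23, 15): λ = (3·23² + 4)/(2·15) ≡ 10/30. 30⁻¹ ≡ 30 (mod 31), so λ ≡ 10·30 ≡ 21.
  x = λ² - 23 - 23 = 441 - 46 ≡ 23; y = λ·(23 - 23) - 15 ≡ 16. → (23, 16)
double: tangent at (23, 16): λ = (3·23² + 4)/(2·16) ≡ 10/1. 1⁻¹ ≡ 1 (mod 31), so λ ≡ 10·1 ≡ 10.
  x = λ² - 23 - 23 = 100 - 46 ≡ 23; y = λ·(23 - 23) - 16 ≡ 15. → (23, 15)
double: tangent at (23, 15): λ = (3·23² + 4)/(2·15) ≡ 10/30. 30⁻¹ ≡ 30 (mod 31) since 30·30 = 900 ≡ 1, so λ ≡ 10·30 ≡ 21.
  x = λ² - 23 - 23 = 441 - 46 ≡ 23; y = λ·(23 - 23) - 15 ≡ 16. → (23, 16)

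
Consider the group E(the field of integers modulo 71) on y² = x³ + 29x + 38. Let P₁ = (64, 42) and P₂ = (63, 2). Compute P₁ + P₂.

(53, 43)

(64, 42) + (63, 2). λ = (2 - 42)/(63 - 64) ≡ 31/70 mod 71. 70⁻¹ ≡ 70 (mod 71) since 70·70 = 4900 ≡ 1, so λ ≡ 40.
  x = λ² - 64 - 63 = 1600 - 127 ≡ 53; y = λ·(64 - 53) - 42 ≡ 43. → (53, 43)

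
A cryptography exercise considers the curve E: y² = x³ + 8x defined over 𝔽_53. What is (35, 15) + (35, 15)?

(49, 40)

tangent at (35, 15): λ = (3·35² + 8)/(2·15) ≡ 26/30. 30⁻¹ ≡ 23 (mod 53), so λ ≡ 26·23 ≡ 15.
  x = λ² - 35 - 35 = 225 - 70 ≡ 49; y = λ·(35 - 49) - 15 ≡ 40. → (49, 40)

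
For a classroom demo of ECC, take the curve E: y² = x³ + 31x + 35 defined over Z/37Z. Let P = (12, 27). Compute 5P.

Double-and-add on 5 = (101)₂. Start with P = (12, 27) for the leading 1-bit.
double: tangent at (12, 27): λ = (3·12² + 31)/(2·27) ≡ 19/17. 17⁻¹ ≡ 24 (mod 37) since 17·24 = 408 ≡ 1, so λ ≡ 19·24 ≡ 12.
  x = λ² - 12 - 12 = 144 - 24 ≡ 9; y = λ·(12 - 9) - 27 ≡ 9. → (9, 9)
double: tangent at (9, 9): λ = (3·9² + 31)/(2·9) ≡ 15/18. 18⁻¹ ≡ 35 (mod 37) since 18·35 = 630 ≡ 1, so λ ≡ 15·35 ≡ 7.
  x = λ² - 9 - 9 = 49 - 18 ≡ 31; y = λ·(9 - 31) - 9 ≡ 22. → (31, 22)
add P: (31, 22) + (12, 27). λ = (27 - 22)/(12 - 31) ≡ 5/18 mod 37. 18⁻¹ ≡ 35 (mod 37), so λ ≡ 27.
  x = λ² - 31 - 12 = 729 - 43 ≡ 20; y = λ·(31 - 20) - 22 ≡ 16. → (20, 16)

(20, 16)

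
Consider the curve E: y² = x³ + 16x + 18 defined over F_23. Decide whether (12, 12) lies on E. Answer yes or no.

yes

y² = 12² ≡ 6; x³ + 16x + 18 = 1938 ≡ 6 (mod 23). 6 = 6.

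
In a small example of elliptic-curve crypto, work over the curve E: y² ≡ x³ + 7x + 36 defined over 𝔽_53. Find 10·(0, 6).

Write G = (0, 6).
Repeated addition: build up to 10G.
2G: tangent at (0, 6): λ = (3·0² + 7)/(2·6) ≡ 7/12. 12⁻¹ ≡ 31 (mod 53) since 12·31 = 372 ≡ 1, so λ ≡ 7·31 ≡ 5.
  x = λ² - 0 - 0 = 25 - 0 ≡ 25; y = λ·(0 - 25) - 6 ≡ 28. → (25, 28)
3G: (25, 28) + (0, 6). λ = (6 - 28)/(0 - 25) ≡ 31/28 mod 53. 28⁻¹ ≡ 36 (mod 53) since 28·36 = 1008 ≡ 1, so λ ≡ 3.
  x = λ² - 25 - 0 = 9 - 25 ≡ 37; y = λ·(25 - 37) - 28 ≡ 42. → (37, 42)
4G: (37, 42) + (0, 6). λ = (6 - 42)/(0 - 37) ≡ 17/16 mod 53. 16⁻¹ ≡ 10 (mod 53), so λ ≡ 11.
  x = λ² - 37 - 0 = 121 - 37 ≡ 31; y = λ·(37 - 31) - 42 ≡ 24. → (31, 24)
5G: (31, 24) + (0, 6). λ = (6 - 24)/(0 - 31) ≡ 35/22 mod 53. 22⁻¹ ≡ 41 (mod 53), so λ ≡ 4.
  x = λ² - 31 - 0 = 16 - 31 ≡ 38; y = λ·(31 - 38) - 24 ≡ 1. → (38, 1)
6G: (38, 1) + (0, 6). λ = (6 - 1)/(0 - 38) ≡ 5/15 mod 53. 15⁻¹ ≡ 46 (mod 53), so λ ≡ 18.
  x = λ² - 38 - 0 = 324 - 38 ≡ 21; y = λ·(38 - 21) - 1 ≡ 40. → (21, 40)
7G: (21, 40) + (0, 6). λ = (6 - 40)/(0 - 21) ≡ 19/32 mod 53. 32⁻¹ ≡ 5 (mod 53), so λ ≡ 42.
  x = λ² - 21 - 0 = 1764 - 21 ≡ 47; y = λ·(21 - 47) - 40 ≡ 34. → (47, 34)
8G: (47, 34) + (0, 6). λ = (6 - 34)/(0 - 47) ≡ 25/6 mod 53. 6⁻¹ ≡ 9 (mod 53), so λ ≡ 13.
  x = λ² - 47 - 0 = 169 - 47 ≡ 16; y = λ·(47 - 16) - 34 ≡ 51. → (16, 51)
9G: (16, 51) + (0, 6). λ = (6 - 51)/(0 - 16) ≡ 8/37 mod 53. 37⁻¹ ≡ 43 (mod 53), so λ ≡ 26.
  x = λ² - 16 - 0 = 676 - 16 ≡ 24; y = λ·(16 - 24) - 51 ≡ 6. → (24, 6)
10G: (24, 6) + (0, 6). λ = (6 - 6)/(0 - 24) ≡ 0/29 mod 53. 29⁻¹ ≡ 11 (mod 53) since 29·11 = 319 ≡ 1, so λ ≡ 0.
  x = λ² - 24 - 0 = 0 - 24 ≡ 29; y = λ·(24 - 29) - 6 ≡ 47. → (29, 47)

(29, 47)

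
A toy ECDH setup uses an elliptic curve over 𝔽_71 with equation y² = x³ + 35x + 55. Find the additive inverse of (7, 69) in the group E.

-(7, 69) = (7, -69 mod 71) = (7, 2).

(7, 2)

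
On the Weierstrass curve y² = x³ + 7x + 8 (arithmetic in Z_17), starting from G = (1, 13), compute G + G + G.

(8, 10)

Repeated addition: build up to 3G.
2G: tangent at (1, 13): λ = (3·1² + 7)/(2·13) ≡ 10/9. 9⁻¹ ≡ 2 (mod 17) since 9·2 = 18 ≡ 1, so λ ≡ 10·2 ≡ 3.
  x = λ² - 1 - 1 = 9 - 2 ≡ 7; y = λ·(1 - 7) - 13 ≡ 3. → (7, 3)
3G: (7, 3) + (1, 13). λ = (13 - 3)/(1 - 7) ≡ 10/11 mod 17. 11⁻¹ ≡ 14 (mod 17), so λ ≡ 4.
  x = λ² - 7 - 1 = 16 - 8 ≡ 8; y = λ·(7 - 8) - 3 ≡ 10. → (8, 10)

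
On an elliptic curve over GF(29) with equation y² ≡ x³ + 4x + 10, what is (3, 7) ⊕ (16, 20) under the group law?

(11, 14)

(3, 7) + (16, 20). λ = (20 - 7)/(16 - 3) ≡ 13/13 mod 29. 13⁻¹ ≡ 9 (mod 29) since 13·9 = 117 ≡ 1, so λ ≡ 1.
  x = λ² - 3 - 16 = 1 - 19 ≡ 11; y = λ·(3 - 11) - 7 ≡ 14. → (11, 14)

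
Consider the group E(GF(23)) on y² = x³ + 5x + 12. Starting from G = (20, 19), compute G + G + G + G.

(20, 4)

Double-and-add on 4 = (100)₂. Start with G = (20, 19) for the leading 1-bit.
double: tangent at (20, 19): λ = (3·20² + 5)/(2·19) ≡ 9/15. 15⁻¹ ≡ 20 (mod 23), so λ ≡ 9·20 ≡ 19.
  x = λ² - 20 - 20 = 361 - 40 ≡ 22; y = λ·(20 - 22) - 19 ≡ 12. → (22, 12)
double: tangent at (22, 12): λ = (3·22² + 5)/(2·12) ≡ 8/1. 1⁻¹ ≡ 1 (mod 23), so λ ≡ 8·1 ≡ 8.
  x = λ² - 22 - 22 = 64 - 44 ≡ 20; y = λ·(22 - 20) - 12 ≡ 4. → (20, 4)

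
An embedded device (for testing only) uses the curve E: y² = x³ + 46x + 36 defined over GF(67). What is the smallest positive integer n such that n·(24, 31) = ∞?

2P: tangent at (24, 31): λ = (3·24² + 46)/(2·31) ≡ 32/62. 62⁻¹ ≡ 40 (mod 67) since 62·40 = 2480 ≡ 1, so λ ≡ 32·40 ≡ 7.
  x = λ² - 24 - 24 = 49 - 48 ≡ 1; y = λ·(24 - 1) - 31 ≡ 63. → (1, 63)
3P: (1, 63) + (24, 31). λ = (31 - 63)/(24 - 1) ≡ 35/23 mod 67. 23⁻¹ ≡ 35 (mod 67), so λ ≡ 19.
  x = λ² - 1 - 24 = 361 - 25 ≡ 1; y = λ·(1 - 1) - 63 ≡ 4. → (1, 4)
4P: (1, 4) + (24, 31). λ = (31 - 4)/(24 - 1) ≡ 27/23 mod 67. 23⁻¹ ≡ 35 (mod 67), so λ ≡ 7.
  x = λ² - 1 - 24 = 49 - 25 ≡ 24; y = λ·(1 - 24) - 4 ≡ 36. → (24, 36)
5P: (24, 36) + (24, 31): same x and y₁ ≡ -y₂, so the sum is ∞.
5P = ∞, so the order is 5.

5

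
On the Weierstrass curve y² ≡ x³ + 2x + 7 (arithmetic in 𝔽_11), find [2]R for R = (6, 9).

(10, 2)

tangent at (6, 9): λ = (3·6² + 2)/(2·9) ≡ 0/7. 7⁻¹ ≡ 8 (mod 11), so λ ≡ 0·8 ≡ 0.
  x = λ² - 6 - 6 = 0 - 12 ≡ 10; y = λ·(6 - 10) - 9 ≡ 2. → (10, 2)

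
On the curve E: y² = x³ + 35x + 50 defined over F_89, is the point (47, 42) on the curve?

y² = 42² ≡ 73; x³ + 35x + 50 = 105518 ≡ 53 (mod 89). 73 ≠ 53.

no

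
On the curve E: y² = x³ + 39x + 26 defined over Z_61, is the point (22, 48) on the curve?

no

y² = 48² ≡ 47; x³ + 39x + 26 = 11532 ≡ 3 (mod 61). 47 ≠ 3.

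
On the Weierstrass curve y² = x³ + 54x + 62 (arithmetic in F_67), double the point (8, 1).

tangent at (8, 1): λ = (3·8² + 54)/(2·1) ≡ 45/2. 2⁻¹ ≡ 34 (mod 67) since 2·34 = 68 ≡ 1, so λ ≡ 45·34 ≡ 56.
  x = λ² - 8 - 8 = 3136 - 16 ≡ 38; y = λ·(8 - 38) - 1 ≡ 61. → (38, 61)

(38, 61)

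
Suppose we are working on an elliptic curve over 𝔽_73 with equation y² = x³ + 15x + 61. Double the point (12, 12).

tangent at (12, 12): λ = (3·12² + 15)/(2·12) ≡ 9/24. 24⁻¹ ≡ 70 (mod 73), so λ ≡ 9·70 ≡ 46.
  x = λ² - 12 - 12 = 2116 - 24 ≡ 48; y = λ·(12 - 48) - 12 ≡ 11. → (48, 11)

(48, 11)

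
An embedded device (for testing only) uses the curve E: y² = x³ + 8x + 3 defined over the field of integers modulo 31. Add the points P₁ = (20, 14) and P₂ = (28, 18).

(22, 16)

(20, 14) + (28, 18). λ = (18 - 14)/(28 - 20) ≡ 4/8 mod 31. 8⁻¹ ≡ 4 (mod 31), so λ ≡ 16.
  x = λ² - 20 - 28 = 256 - 48 ≡ 22; y = λ·(20 - 22) - 14 ≡ 16. → (22, 16)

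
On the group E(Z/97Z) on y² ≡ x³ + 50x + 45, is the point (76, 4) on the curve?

y² = 4² ≡ 16; x³ + 50x + 45 = 442821 ≡ 16 (mod 97). 16 = 16.

yes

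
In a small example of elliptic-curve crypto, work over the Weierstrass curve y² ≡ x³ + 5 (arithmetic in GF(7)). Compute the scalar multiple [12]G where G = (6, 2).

Repeated addition: build up to 12G.
2G: tangent at (6, 2): λ = (3·6² + 0)/(2·2) ≡ 3/4. 4⁻¹ ≡ 2 (mod 7) since 4·2 = 8 ≡ 1, so λ ≡ 3·2 ≡ 6.
  x = λ² - 6 - 6 = 36 - 12 ≡ 3; y = λ·(6 - 3) - 2 ≡ 2. → (3, 2)
3G: (3, 2) + (6, 2). λ = (2 - 2)/(6 - 3) ≡ 0/3 mod 7. 3⁻¹ ≡ 5 (mod 7), so λ ≡ 0.
  x = λ² - 3 - 6 = 0 - 9 ≡ 5; y = λ·(3 - 5) - 2 ≡ 5. → (5, 5)
4G: (5, 5) + (6, 2). λ = (2 - 5)/(6 - 5) ≡ 4/1 mod 7. 1⁻¹ ≡ 1 (mod 7) since 1·1 = 1 ≡ 1, so λ ≡ 4.
  x = λ² - 5 - 6 = 16 - 11 ≡ 5; y = λ·(5 - 5) - 5 ≡ 2. → (5, 2)
5G: (5, 2) + (6, 2). λ = (2 - 2)/(6 - 5) ≡ 0/1 mod 7. 1⁻¹ ≡ 1 (mod 7) since 1·1 = 1 ≡ 1, so λ ≡ 0.
  x = λ² - 5 - 6 = 0 - 11 ≡ 3; y = λ·(5 - 3) - 2 ≡ 5. → (3, 5)
6G: (3, 5) + (6, 2). λ = (2 - 5)/(6 - 3) ≡ 4/3 mod 7. 3⁻¹ ≡ 5 (mod 7), so λ ≡ 6.
  x = λ² - 3 - 6 = 36 - 9 ≡ 6; y = λ·(3 - 6) - 5 ≡ 5. → (6, 5)
7G: (6, 5) + (6, 2): same x and y₁ ≡ -y₂, so the sum is O.
8G: O + (6, 2) = (6, 2) (identity).
9G: tangent at (6, 2): λ = (3·6² + 0)/(2·2) ≡ 3/4. 4⁻¹ ≡ 2 (mod 7), so λ ≡ 3·2 ≡ 6.
  x = λ² - 6 - 6 = 36 - 12 ≡ 3; y = λ·(6 - 3) - 2 ≡ 2. → (3, 2)
10G: (3, 2) + (6, 2). λ = (2 - 2)/(6 - 3) ≡ 0/3 mod 7. 3⁻¹ ≡ 5 (mod 7) since 3·5 = 15 ≡ 1, so λ ≡ 0.
  x = λ² - 3 - 6 = 0 - 9 ≡ 5; y = λ·(3 - 5) - 2 ≡ 5. → (5, 5)
11G: (5, 5) + (6, 2). λ = (2 - 5)/(6 - 5) ≡ 4/1 mod 7. 1⁻¹ ≡ 1 (mod 7) since 1·1 = 1 ≡ 1, so λ ≡ 4.
  x = λ² - 5 - 6 = 16 - 11 ≡ 5; y = λ·(5 - 5) - 5 ≡ 2. → (5, 2)
12G: (5, 2) + (6, 2). λ = (2 - 2)/(6 - 5) ≡ 0/1 mod 7. 1⁻¹ ≡ 1 (mod 7), so λ ≡ 0.
  x = λ² - 5 - 6 = 0 - 11 ≡ 3; y = λ·(5 - 3) - 2 ≡ 5. → (3, 5)

(3, 5)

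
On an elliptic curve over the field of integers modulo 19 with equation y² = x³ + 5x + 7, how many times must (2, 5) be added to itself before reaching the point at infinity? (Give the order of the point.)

2P: tangent at (2, 5): λ = (3·2² + 5)/(2·5) ≡ 17/10. 10⁻¹ ≡ 2 (mod 19), so λ ≡ 17·2 ≡ 15.
  x = λ² - 2 - 2 = 225 - 4 ≡ 12; y = λ·(2 - 12) - 5 ≡ 16. → (12, 16)
3P: (12, 16) + (2, 5). λ = (5 - 16)/(2 - 12) ≡ 8/9 mod 19. 9⁻¹ ≡ 17 (mod 19), so λ ≡ 3.
  x = λ² - 12 - 2 = 9 - 14 ≡ 14; y = λ·(12 - 14) - 16 ≡ 16. → (14, 16)
4P: (14, 16) + (2, 5). λ = (5 - 16)/(2 - 14) ≡ 8/7 mod 19. 7⁻¹ ≡ 11 (mod 19), so λ ≡ 12.
  x = λ² - 14 - 2 = 144 - 16 ≡ 14; y = λ·(14 - 14) - 16 ≡ 3. → (14, 3)
5P: (14, 3) + (2, 5). λ = (5 - 3)/(2 - 14) ≡ 2/7 mod 19. 7⁻¹ ≡ 11 (mod 19) since 7·11 = 77 ≡ 1, so λ ≡ 3.
  x = λ² - 14 - 2 = 9 - 16 ≡ 12; y = λ·(14 - 12) - 3 ≡ 3. → (12, 3)
6P: (12, 3) + (2, 5). λ = (5 - 3)/(2 - 12) ≡ 2/9 mod 19. 9⁻¹ ≡ 17 (mod 19), so λ ≡ 15.
  x = λ² - 12 - 2 = 225 - 14 ≡ 2; y = λ·(12 - 2) - 3 ≡ 14. → (2, 14)
7P: (2, 14) + (2, 5): same x and y₁ ≡ -y₂, so the sum is the point at infinity.
7P = the point at infinity, so the order is 7.

7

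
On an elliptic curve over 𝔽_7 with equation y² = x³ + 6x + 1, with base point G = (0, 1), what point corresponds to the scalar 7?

Repeated addition: build up to 7G.
2G: tangent at (0, 1): λ = (3·0² + 6)/(2·1) ≡ 6/2. 2⁻¹ ≡ 4 (mod 7) since 2·4 = 8 ≡ 1, so λ ≡ 6·4 ≡ 3.
  x = λ² - 0 - 0 = 9 - 0 ≡ 2; y = λ·(0 - 2) - 1 ≡ 0. → (2, 0)
3G: (2, 0) + (0, 1). λ = (1 - 0)/(0 - 2) ≡ 1/5 mod 7. 5⁻¹ ≡ 3 (mod 7), so λ ≡ 3.
  x = λ² - 2 - 0 = 9 - 2 ≡ 0; y = λ·(2 - 0) - 0 ≡ 6. → (0, 6)
4G: (0, 6) + (0, 1): same x and y₁ ≡ -y₂, so the sum is 𝒪.
5G: 𝒪 + (0, 1) = (0, 1) (identity).
6G: tangent at (0, 1): λ = (3·0² + 6)/(2·1) ≡ 6/2. 2⁻¹ ≡ 4 (mod 7), so λ ≡ 6·4 ≡ 3.
  x = λ² - 0 - 0 = 9 - 0 ≡ 2; y = λ·(0 - 2) - 1 ≡ 0. → (2, 0)
7G: (2, 0) + (0, 1). λ = (1 - 0)/(0 - 2) ≡ 1/5 mod 7. 5⁻¹ ≡ 3 (mod 7), so λ ≡ 3.
  x = λ² - 2 - 0 = 9 - 2 ≡ 0; y = λ·(2 - 0) - 0 ≡ 6. → (0, 6)

(0, 6)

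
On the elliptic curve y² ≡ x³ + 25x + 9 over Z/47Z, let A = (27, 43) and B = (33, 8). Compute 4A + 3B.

(38, 29)

First 4A:
Repeated addition: build up to 4A.
2A: tangent at (27, 43): λ = (3·27² + 25)/(2·43) ≡ 3/39. 39⁻¹ ≡ 41 (mod 47) since 39·41 = 1599 ≡ 1, so λ ≡ 3·41 ≡ 29.
  x = λ² - 27 - 27 = 841 - 54 ≡ 35; y = λ·(27 - 35) - 43 ≡ 7. → (35, 7)
3A: (35, 7) + (27, 43). λ = (43 - 7)/(27 - 35) ≡ 36/39 mod 47. 39⁻¹ ≡ 41 (mod 47), so λ ≡ 19.
  x = λ² - 35 - 27 = 361 - 62 ≡ 17; y = λ·(35 - 17) - 7 ≡ 6. → (17, 6)
4A: (17, 6) + (27, 43). λ = (43 - 6)/(27 - 17) ≡ 37/10 mod 47. 10⁻¹ ≡ 33 (mod 47) since 10·33 = 330 ≡ 1, so λ ≡ 46.
  x = λ² - 17 - 27 = 2116 - 44 ≡ 4; y = λ·(17 - 4) - 6 ≡ 28. → (4, 28)
4A = (4, 28).
Next 3B:
Repeated addition: build up to 3B.
2B: tangent at (33, 8): λ = (3·33² + 25)/(2·8) ≡ 2/16. 16⁻¹ ≡ 3 (mod 47), so λ ≡ 2·3 ≡ 6.
  x = λ² - 33 - 33 = 36 - 66 ≡ 17; y = λ·(33 - 17) - 8 ≡ 41. → (17, 41)
3B: (17, 41) + (33, 8). λ = (8 - 41)/(33 - 17) ≡ 14/16 mod 47. 16⁻¹ ≡ 3 (mod 47) since 16·3 = 48 ≡ 1, so λ ≡ 42.
  x = λ² - 17 - 33 = 1764 - 50 ≡ 22; y = λ·(17 - 22) - 41 ≡ 31. → (22, 31)
3B = (22, 31).
Finally 4A + 3B:
(4, 28) + (22, 31). λ = (31 - 28)/(22 - 4) ≡ 3/18 mod 47. 18⁻¹ ≡ 34 (mod 47), so λ ≡ 8.
  x = λ² - 4 - 22 = 64 - 26 ≡ 38; y = λ·(4 - 38) - 28 ≡ 29. → (38, 29)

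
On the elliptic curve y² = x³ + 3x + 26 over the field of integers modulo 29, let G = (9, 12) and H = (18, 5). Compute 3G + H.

First 3G:
Repeated addition: build up to 3G.
2G: tangent at (9, 12): λ = (3·9² + 3)/(2·12) ≡ 14/24. 24⁻¹ ≡ 23 (mod 29), so λ ≡ 14·23 ≡ 3.
  x = λ² - 9 - 9 = 9 - 18 ≡ 20; y = λ·(9 - 20) - 12 ≡ 13. → (20, 13)
3G: (20, 13) + (9, 12). λ = (12 - 13)/(9 - 20) ≡ 28/18 mod 29. 18⁻¹ ≡ 21 (mod 29), so λ ≡ 8.
  x = λ² - 20 - 9 = 64 - 29 ≡ 6; y = λ·(20 - 6) - 13 ≡ 12. → (6, 12)
3G = (6, 12).
Finally 3G + H:
(6, 12) + (18, 5). λ = (5 - 12)/(18 - 6) ≡ 22/12 mod 29. 12⁻¹ ≡ 17 (mod 29) since 12·17 = 204 ≡ 1, so λ ≡ 26.
  x = λ² - 6 - 18 = 676 - 24 ≡ 14; y = λ·(6 - 14) - 12 ≡ 12. → (14, 12)

(14, 12)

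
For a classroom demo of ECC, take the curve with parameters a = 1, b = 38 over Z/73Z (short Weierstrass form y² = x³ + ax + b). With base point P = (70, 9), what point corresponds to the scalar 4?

(15, 56)

Double-and-add on 4 = (100)₂. Start with P = (70, 9) for the leading 1-bit.
double: tangent at (70, 9): λ = (3·70² + 1)/(2·9) ≡ 28/18. 18⁻¹ ≡ 69 (mod 73), so λ ≡ 28·69 ≡ 34.
  x = λ² - 70 - 70 = 1156 - 140 ≡ 67; y = λ·(70 - 67) - 9 ≡ 20. → (67, 20)
double: tangent at (67, 20): λ = (3·67² + 1)/(2·20) ≡ 36/40. 40⁻¹ ≡ 42 (mod 73), so λ ≡ 36·42 ≡ 52.
  x = λ² - 67 - 67 = 2704 - 134 ≡ 15; y = λ·(67 - 15) - 20 ≡ 56. → (15, 56)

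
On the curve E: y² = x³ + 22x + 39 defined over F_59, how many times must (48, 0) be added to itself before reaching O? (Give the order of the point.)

2

2P: (48, 0) + (48, 0): same x and y₁ ≡ -y₂, so the sum is O.
2P = O, so the order is 2.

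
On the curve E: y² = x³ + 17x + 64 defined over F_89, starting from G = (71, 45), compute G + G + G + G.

Double-and-add on 4 = (100)₂. Start with G = (71, 45) for the leading 1-bit.
double: tangent at (71, 45): λ = (3·71² + 17)/(2·45) ≡ 10/1. 1⁻¹ ≡ 1 (mod 89) since 1·1 = 1 ≡ 1, so λ ≡ 10·1 ≡ 10.
  x = λ² - 71 - 71 = 100 - 142 ≡ 47; y = λ·(71 - 47) - 45 ≡ 17. → (47, 17)
double: tangent at (47, 17): λ = (3·47² + 17)/(2·17) ≡ 58/34. 34⁻¹ ≡ 55 (mod 89), so λ ≡ 58·55 ≡ 75.
  x = λ² - 47 - 47 = 5625 - 94 ≡ 13; y = λ·(47 - 13) - 17 ≡ 41. → (13, 41)

(13, 41)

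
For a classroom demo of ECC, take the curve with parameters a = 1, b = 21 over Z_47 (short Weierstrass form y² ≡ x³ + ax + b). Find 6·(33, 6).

Write G = (33, 6).
Repeated addition: build up to 6G.
2G: tangent at (33, 6): λ = (3·33² + 1)/(2·6) ≡ 25/12. 12⁻¹ ≡ 4 (mod 47), so λ ≡ 25·4 ≡ 6.
  x = λ² - 33 - 33 = 36 - 66 ≡ 17; y = λ·(33 - 17) - 6 ≡ 43. → (17, 43)
3G: (17, 43) + (33, 6). λ = (6 - 43)/(33 - 17) ≡ 10/16 mod 47. 16⁻¹ ≡ 3 (mod 47), so λ ≡ 30.
  x = λ² - 17 - 33 = 900 - 50 ≡ 4; y = λ·(17 - 4) - 43 ≡ 18. → (4, 18)
4G: (4, 18) + (33, 6). λ = (6 - 18)/(33 - 4) ≡ 35/29 mod 47. 29⁻¹ ≡ 13 (mod 47) since 29·13 = 377 ≡ 1, so λ ≡ 32.
  x = λ² - 4 - 33 = 1024 - 37 ≡ 0; y = λ·(4 - 0) - 18 ≡ 16. → (0, 16)
5G: (0, 16) + (33, 6). λ = (6 - 16)/(33 - 0) ≡ 37/33 mod 47. 33⁻¹ ≡ 10 (mod 47), so λ ≡ 41.
  x = λ² - 0 - 33 = 1681 - 33 ≡ 3; y = λ·(0 - 3) - 16 ≡ 2. → (3, 2)
6G: (3, 2) + (33, 6). λ = (6 - 2)/(33 - 3) ≡ 4/30 mod 47. 30⁻¹ ≡ 11 (mod 47) since 30·11 = 330 ≡ 1, so λ ≡ 44.
  x = λ² - 3 - 33 = 1936 - 36 ≡ 20; y = λ·(3 - 20) - 2 ≡ 2. → (20, 2)

(20, 2)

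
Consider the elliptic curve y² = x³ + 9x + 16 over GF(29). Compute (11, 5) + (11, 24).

O

The two points share x = 11 and their y-coordinates satisfy 5 + 24 ≡ 0 (mod 29), so they are inverses. Their sum is 𝒪.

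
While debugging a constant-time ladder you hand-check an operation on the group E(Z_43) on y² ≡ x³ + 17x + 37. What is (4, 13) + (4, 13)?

tangent at (4, 13): λ = (3·4² + 17)/(2·13) ≡ 22/26. 26⁻¹ ≡ 5 (mod 43) since 26·5 = 130 ≡ 1, so λ ≡ 22·5 ≡ 24.
  x = λ² - 4 - 4 = 576 - 8 ≡ 9; y = λ·(4 - 9) - 13 ≡ 39. → (9, 39)

(9, 39)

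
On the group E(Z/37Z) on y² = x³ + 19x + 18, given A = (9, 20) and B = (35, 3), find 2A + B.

(22, 24)

First 2A:
Repeated addition: build up to 2A.
2A: tangent at (9, 20): λ = (3·9² + 19)/(2·20) ≡ 3/3. 3⁻¹ ≡ 25 (mod 37), so λ ≡ 3·25 ≡ 1.
  x = λ² - 9 - 9 = 1 - 18 ≡ 20; y = λ·(9 - 20) - 20 ≡ 6. → (20, 6)
2A = (20, 6).
Finally 2A + B:
(20, 6) + (35, 3). λ = (3 - 6)/(35 - 20) ≡ 34/15 mod 37. 15⁻¹ ≡ 5 (mod 37) since 15·5 = 75 ≡ 1, so λ ≡ 22.
  x = λ² - 20 - 35 = 484 - 55 ≡ 22; y = λ·(20 - 22) - 6 ≡ 24. → (22, 24)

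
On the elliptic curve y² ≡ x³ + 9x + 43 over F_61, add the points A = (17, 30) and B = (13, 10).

(17, 30) + (13, 10). λ = (10 - 30)/(13 - 17) ≡ 41/57 mod 61. 57⁻¹ ≡ 15 (mod 61) since 57·15 = 855 ≡ 1, so λ ≡ 5.
  x = λ² - 17 - 13 = 25 - 30 ≡ 56; y = λ·(17 - 56) - 30 ≡ 19. → (56, 19)

(56, 19)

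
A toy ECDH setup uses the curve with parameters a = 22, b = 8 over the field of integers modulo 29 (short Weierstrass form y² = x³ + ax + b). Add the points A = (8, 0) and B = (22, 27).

(15, 1)

(8, 0) + (22, 27). λ = (27 - 0)/(22 - 8) ≡ 27/14 mod 29. 14⁻¹ ≡ 27 (mod 29), so λ ≡ 4.
  x = λ² - 8 - 22 = 16 - 30 ≡ 15; y = λ·(8 - 15) - 0 ≡ 1. → (15, 1)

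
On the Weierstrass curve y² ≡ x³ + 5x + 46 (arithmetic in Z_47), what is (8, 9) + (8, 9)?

(43, 44)

tangent at (8, 9): λ = (3·8² + 5)/(2·9) ≡ 9/18. 18⁻¹ ≡ 34 (mod 47), so λ ≡ 9·34 ≡ 24.
  x = λ² - 8 - 8 = 576 - 16 ≡ 43; y = λ·(8 - 43) - 9 ≡ 44. → (43, 44)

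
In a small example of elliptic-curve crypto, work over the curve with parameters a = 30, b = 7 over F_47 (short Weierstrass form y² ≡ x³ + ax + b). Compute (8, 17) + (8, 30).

The two points share x = 8 and their y-coordinates satisfy 17 + 30 ≡ 0 (mod 47), so they are inverses. Their sum is 𝒪.

O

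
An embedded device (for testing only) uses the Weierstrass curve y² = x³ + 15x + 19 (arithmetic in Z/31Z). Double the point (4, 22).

(12, 6)

tangent at (4, 22): λ = (3·4² + 15)/(2·22) ≡ 1/13. 13⁻¹ ≡ 12 (mod 31) since 13·12 = 156 ≡ 1, so λ ≡ 1·12 ≡ 12.
  x = λ² - 4 - 4 = 144 - 8 ≡ 12; y = λ·(4 - 12) - 22 ≡ 6. → (12, 6)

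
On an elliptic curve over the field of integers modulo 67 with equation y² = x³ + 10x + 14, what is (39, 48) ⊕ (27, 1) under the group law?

(41, 0)

(39, 48) + (27, 1). λ = (1 - 48)/(27 - 39) ≡ 20/55 mod 67. 55⁻¹ ≡ 39 (mod 67), so λ ≡ 43.
  x = λ² - 39 - 27 = 1849 - 66 ≡ 41; y = λ·(39 - 41) - 48 ≡ 0. → (41, 0)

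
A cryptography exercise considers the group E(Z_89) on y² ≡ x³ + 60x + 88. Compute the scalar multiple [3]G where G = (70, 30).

(34, 74)

Repeated addition: build up to 3G.
2G: tangent at (70, 30): λ = (3·70² + 60)/(2·30) ≡ 75/60. 60⁻¹ ≡ 46 (mod 89), so λ ≡ 75·46 ≡ 68.
  x = λ² - 70 - 70 = 4624 - 140 ≡ 34; y = λ·(70 - 34) - 30 ≡ 15. → (34, 15)
3G: (34, 15) + (70, 30). λ = (30 - 15)/(70 - 34) ≡ 15/36 mod 89. 36⁻¹ ≡ 47 (mod 89) since 36·47 = 1692 ≡ 1, so λ ≡ 82.
  x = λ² - 34 - 70 = 6724 - 104 ≡ 34; y = λ·(34 - 34) - 15 ≡ 74. → (34, 74)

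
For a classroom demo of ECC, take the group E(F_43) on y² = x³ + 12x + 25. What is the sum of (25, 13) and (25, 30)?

The two points share x = 25 and their y-coordinates satisfy 13 + 30 ≡ 0 (mod 43), so they are inverses. Their sum is the point at infinity.

O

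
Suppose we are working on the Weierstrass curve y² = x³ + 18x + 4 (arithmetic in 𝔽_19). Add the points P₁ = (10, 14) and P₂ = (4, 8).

(10, 14) + (4, 8). λ = (8 - 14)/(4 - 10) ≡ 13/13 mod 19. 13⁻¹ ≡ 3 (mod 19) since 13·3 = 39 ≡ 1, so λ ≡ 1.
  x = λ² - 10 - 4 = 1 - 14 ≡ 6; y = λ·(10 - 6) - 14 ≡ 9. → (6, 9)

(6, 9)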